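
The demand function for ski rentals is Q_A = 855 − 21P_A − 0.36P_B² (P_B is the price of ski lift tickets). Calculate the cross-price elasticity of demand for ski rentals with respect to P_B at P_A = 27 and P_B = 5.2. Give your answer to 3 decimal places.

-0.070

At P_A = 27 and P_B = 5.2: Q_A = 278.266.
∂Q_A/∂P_B = -0.72P_B = -0.72(5.2) = -3.7440.
ε = (∂Q_A/∂P_B)(P_B/Q_A) = -3.7440 × (5.2/278.266) ≈ -0.070.
ε < 0: complements.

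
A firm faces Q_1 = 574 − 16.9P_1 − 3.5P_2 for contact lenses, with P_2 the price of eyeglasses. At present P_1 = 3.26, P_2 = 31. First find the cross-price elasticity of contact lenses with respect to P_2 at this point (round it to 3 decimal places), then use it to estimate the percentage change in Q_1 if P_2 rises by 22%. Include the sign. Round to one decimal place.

-5.8%

At P_1 = 3.26, P_2 = 31: Q_1 = 410.406.
∂Q_1/∂P_2 = -3.5.
ε = (∂Q_1/∂P_2)(P_2/Q_1) = -3.5000 × 31/410.406 ≈ -0.264.
%ΔQ_1 ≈ ε × %ΔP_2 = -0.264 × (22%) = -5.8%.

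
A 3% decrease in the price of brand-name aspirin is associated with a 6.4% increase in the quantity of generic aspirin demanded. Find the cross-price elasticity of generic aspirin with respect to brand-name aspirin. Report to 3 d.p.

ε = (%ΔQ of generic aspirin) / (%ΔP of brand-name aspirin) = (6.4%) / (-3%) ≈ -2.133.
Negative cross-price elasticity: complements.

-2.133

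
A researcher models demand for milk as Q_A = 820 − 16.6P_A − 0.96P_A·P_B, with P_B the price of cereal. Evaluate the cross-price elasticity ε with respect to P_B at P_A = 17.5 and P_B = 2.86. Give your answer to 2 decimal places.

At P_A = 17.5 and P_B = 2.86: Q_A = 481.452.
∂Q_A/∂P_B = -0.96P_A = -0.96(17.5) = -16.8000.
ε = (∂Q_A/∂P_B)(P_B/Q_A) = -16.8000 × (2.86/481.452) ≈ -0.10.

-0.10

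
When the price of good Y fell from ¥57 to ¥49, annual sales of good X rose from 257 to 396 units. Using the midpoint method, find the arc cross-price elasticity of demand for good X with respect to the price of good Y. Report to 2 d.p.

ΔQ_X = 396 − 257 = 139; ΔP_Y = 49 − 57 = -8.
Midpoints: Q̄_X = 326.5, P̄_Y = 53.00.
ε = (ΔQ_X/Q̄_X)/(ΔP_Y/P̄_Y) = (139/326.5)/(-8/53.00) ≈ -2.82.
ε < 0: good X and good Y are complements.

-2.82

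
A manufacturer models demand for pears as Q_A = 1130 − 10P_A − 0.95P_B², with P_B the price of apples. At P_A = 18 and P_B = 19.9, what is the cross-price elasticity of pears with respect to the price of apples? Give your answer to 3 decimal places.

At P_A = 18 and P_B = 19.9: Q_A = 573.791.
∂Q_A/∂P_B = -1.9P_B = -1.9(19.9) = -37.8100.
ε = (∂Q_A/∂P_B)(P_B/Q_A) = -37.8100 × (19.9/573.791) ≈ -1.311.

-1.311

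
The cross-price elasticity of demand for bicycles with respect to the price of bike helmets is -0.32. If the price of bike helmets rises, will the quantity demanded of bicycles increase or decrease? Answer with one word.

decrease

ε < 0 and the price of bike helmets rises, so the quantity of bicycles moves in the opposite direction: it decreases.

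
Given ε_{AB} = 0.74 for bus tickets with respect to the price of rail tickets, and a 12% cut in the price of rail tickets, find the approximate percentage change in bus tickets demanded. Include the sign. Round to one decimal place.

-8.9%

%ΔQ ≈ ε × %ΔP of rail tickets = 0.74 × (-12%) = -8.9%.
Demand for bus tickets falls by about 8.9%.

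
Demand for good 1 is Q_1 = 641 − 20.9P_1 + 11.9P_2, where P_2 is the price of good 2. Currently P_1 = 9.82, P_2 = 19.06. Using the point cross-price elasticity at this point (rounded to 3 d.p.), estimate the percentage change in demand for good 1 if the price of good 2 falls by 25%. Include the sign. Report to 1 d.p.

At P_1 = 9.82, P_2 = 19.06: Q_1 = 662.576.
∂Q_1/∂P_2 = 11.9.
ε = (∂Q_1/∂P_2)(P_2/Q_1) = 11.9000 × 19.06/662.576 ≈ 0.342.
%ΔQ_1 ≈ ε × %ΔP_2 = 0.342 × (-25%) = -8.6%.

-8.6%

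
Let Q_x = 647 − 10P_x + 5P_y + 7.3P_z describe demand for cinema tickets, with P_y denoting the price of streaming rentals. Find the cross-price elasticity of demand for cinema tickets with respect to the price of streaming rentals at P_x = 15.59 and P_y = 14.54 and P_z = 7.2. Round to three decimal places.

At P_x = 15.59 and P_y = 14.54 and P_z = 7.2: Q_x = 616.36.
∂Q_x/∂P_y = 5.
ε = (∂Q_x/∂P_y)(P_y/Q_x) = 5 × (14.54/616.36) ≈ 0.118.
Since ε > 0, cinema tickets and streaming rentals are substitutes.

0.118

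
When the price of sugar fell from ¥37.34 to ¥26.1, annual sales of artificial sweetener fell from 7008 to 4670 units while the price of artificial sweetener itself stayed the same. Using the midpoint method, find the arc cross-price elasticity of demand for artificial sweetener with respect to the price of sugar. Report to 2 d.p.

ΔQ_A = 4670 − 7008 = -2338; ΔP_B = 26.1 − 37.34 = -11.24.
Midpoints: Q̄_A = 5839.0, P̄_B = 31.72.
ε = (ΔQ_A/Q̄_A)/(ΔP_B/P̄_B) = (-2338/5839.0)/(-11.24/31.72) ≈ 1.13.

1.13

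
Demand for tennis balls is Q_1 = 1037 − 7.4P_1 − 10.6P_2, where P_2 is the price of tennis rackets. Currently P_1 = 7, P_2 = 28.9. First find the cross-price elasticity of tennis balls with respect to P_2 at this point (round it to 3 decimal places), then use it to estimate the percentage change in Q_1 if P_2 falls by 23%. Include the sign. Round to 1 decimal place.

10.4%

At P_1 = 7, P_2 = 28.9: Q_1 = 678.86.
∂Q_1/∂P_2 = -10.6.
ε = (∂Q_1/∂P_2)(P_2/Q_1) = -10.6000 × 28.9/678.86 ≈ -0.451.
%ΔQ_1 ≈ ε × %ΔP_2 = -0.451 × (-23%) = 10.4%.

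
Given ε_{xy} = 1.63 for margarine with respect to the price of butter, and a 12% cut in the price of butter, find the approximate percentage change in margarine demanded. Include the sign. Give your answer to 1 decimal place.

%ΔQ ≈ ε × %ΔP of butter = 1.63 × (-12%) = -19.6%.

-19.6%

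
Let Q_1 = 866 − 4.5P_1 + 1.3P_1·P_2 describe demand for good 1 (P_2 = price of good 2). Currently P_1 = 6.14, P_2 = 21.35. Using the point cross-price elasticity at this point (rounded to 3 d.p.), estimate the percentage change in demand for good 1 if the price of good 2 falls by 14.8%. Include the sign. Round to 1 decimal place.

-2.5%

At P_1 = 6.14, P_2 = 21.35: Q_1 = 1008.786.
∂Q_1/∂P_2 = 1.3P_1 = 7.9820.
ε = (∂Q_1/∂P_2)(P_2/Q_1) = 7.9820 × 21.35/1008.786 ≈ 0.169.
%ΔQ_1 ≈ ε × %ΔP_2 = 0.169 × (-14.8%) = -2.5%.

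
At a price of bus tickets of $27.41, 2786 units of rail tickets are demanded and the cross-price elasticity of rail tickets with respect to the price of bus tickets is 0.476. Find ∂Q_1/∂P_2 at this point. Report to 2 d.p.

48.38

ε = (∂Q_1/∂P_2)·(P_2/Q_1) ⇒ ∂Q_1/∂P_2 = ε·Q_1/P_2 = 0.476 × 2786/27.41 ≈ 48.38.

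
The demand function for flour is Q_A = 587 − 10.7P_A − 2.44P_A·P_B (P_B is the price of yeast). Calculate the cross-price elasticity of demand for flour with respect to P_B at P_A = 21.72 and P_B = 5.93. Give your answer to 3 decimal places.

At P_A = 21.72 and P_B = 5.93: Q_A = 40.325.
∂Q_A/∂P_B = -2.44P_A = -2.44(21.72) = -52.9968.
ε = (∂Q_A/∂P_B)(P_B/Q_A) = -52.9968 × (5.93/40.325) ≈ -7.793.

-7.793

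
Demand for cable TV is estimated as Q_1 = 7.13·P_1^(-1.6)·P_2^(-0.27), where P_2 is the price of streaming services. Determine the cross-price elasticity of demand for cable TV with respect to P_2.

In a log-linear (constant-elasticity) demand function, the coefficient on the exponent of P_2 is the cross-price elasticity.
ε = -0.27. Negative, so cable TV and streaming services are complements.

-0.27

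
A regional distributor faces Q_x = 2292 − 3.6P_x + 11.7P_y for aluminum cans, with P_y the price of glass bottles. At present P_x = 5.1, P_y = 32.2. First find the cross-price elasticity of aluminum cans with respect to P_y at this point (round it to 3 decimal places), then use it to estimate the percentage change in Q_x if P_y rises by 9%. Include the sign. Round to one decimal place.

At P_x = 5.1, P_y = 32.2: Q_x = 2650.38.
∂Q_x/∂P_y = 11.7.
ε = (∂Q_x/∂P_y)(P_y/Q_x) = 11.7000 × 32.2/2650.38 ≈ 0.142.
%ΔQ_x ≈ ε × %ΔP_y = 0.142 × (9%) = 1.3%.

1.3%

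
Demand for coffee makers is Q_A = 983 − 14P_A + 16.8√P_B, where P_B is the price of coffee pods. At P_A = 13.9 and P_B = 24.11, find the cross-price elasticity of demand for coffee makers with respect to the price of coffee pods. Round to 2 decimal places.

0.05

At P_A = 13.9 and P_B = 24.11: Q_A = 870.891.
∂Q_A/∂P_B = 16.8/(2√P_B) = 16.8/(2√24.11) = 1.7107.
ε = (∂Q_A/∂P_B)(P_B/Q_A) = 1.7107 × (24.11/870.891) ≈ 0.05.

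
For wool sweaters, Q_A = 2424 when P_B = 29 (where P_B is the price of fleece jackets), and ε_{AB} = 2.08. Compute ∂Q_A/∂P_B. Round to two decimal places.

ε = (∂Q_A/∂P_B)·(P_B/Q_A) ⇒ ∂Q_A/∂P_B = ε·Q_A/P_B = 2.08 × 2424/29 ≈ 173.86.

173.86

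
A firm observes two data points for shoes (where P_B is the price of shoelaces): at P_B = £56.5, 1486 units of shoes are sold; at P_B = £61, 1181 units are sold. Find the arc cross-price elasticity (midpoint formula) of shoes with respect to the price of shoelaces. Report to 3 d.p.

ΔQ_A = 1181 − 1486 = -305; ΔP_B = 61 − 56.5 = 4.5.
Midpoints: Q̄_A = 1333.5, P̄_B = 58.75.
ε = (ΔQ_A/Q̄_A)/(ΔP_B/P̄_B) = (-305/1333.5)/(4.5/58.75) ≈ -2.986.

-2.986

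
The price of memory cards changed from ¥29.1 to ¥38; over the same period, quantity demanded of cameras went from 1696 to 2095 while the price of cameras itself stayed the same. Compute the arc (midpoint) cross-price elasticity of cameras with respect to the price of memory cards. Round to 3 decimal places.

ΔQ_A = 2095 − 1696 = 399; ΔP_B = 38 − 29.1 = 8.9.
Midpoints: Q̄_A = 1895.5, P̄_B = 33.55.
ε = (ΔQ_A/Q̄_A)/(ΔP_B/P̄_B) = (399/1895.5)/(8.9/33.55) ≈ 0.794.

0.794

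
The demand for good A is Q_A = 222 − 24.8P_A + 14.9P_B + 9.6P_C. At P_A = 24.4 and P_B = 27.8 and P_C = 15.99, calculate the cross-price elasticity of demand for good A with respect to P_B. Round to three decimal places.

2.244

At P_A = 24.4 and P_B = 27.8 and P_C = 15.99: Q_A = 184.604.
∂Q_A/∂P_B = 14.9.
ε = (∂Q_A/∂P_B)(P_B/Q_A) = 14.9 × (27.8/184.604) ≈ 2.244.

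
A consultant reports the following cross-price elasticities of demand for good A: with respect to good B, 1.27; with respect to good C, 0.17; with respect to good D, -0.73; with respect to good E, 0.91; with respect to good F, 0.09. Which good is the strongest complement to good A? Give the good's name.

good D

Complements have ε < 0. The most negative value is -0.73 (good D).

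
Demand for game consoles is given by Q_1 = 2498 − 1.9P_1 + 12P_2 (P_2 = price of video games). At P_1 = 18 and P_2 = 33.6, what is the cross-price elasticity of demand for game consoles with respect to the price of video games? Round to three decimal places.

At P_1 = 18 and P_2 = 33.6: Q_1 = 2867.
∂Q_1/∂P_2 = 12.
ε = (∂Q_1/∂P_2)(P_2/Q_1) = 12 × (33.6/2867) ≈ 0.141.
Since ε > 0, game consoles and video games are substitutes.

0.141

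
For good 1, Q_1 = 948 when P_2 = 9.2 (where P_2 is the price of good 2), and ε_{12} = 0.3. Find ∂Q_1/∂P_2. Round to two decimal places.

30.91

ε = (∂Q_1/∂P_2)·(P_2/Q_1) ⇒ ∂Q_1/∂P_2 = ε·Q_1/P_2 = 0.3 × 948/9.2 ≈ 30.91.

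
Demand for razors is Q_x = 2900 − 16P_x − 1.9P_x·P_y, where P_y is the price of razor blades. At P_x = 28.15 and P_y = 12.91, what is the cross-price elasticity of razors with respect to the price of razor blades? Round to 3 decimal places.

-0.393

At P_x = 28.15 and P_y = 12.91: Q_x = 1759.109.
∂Q_x/∂P_y = -1.9P_x = -1.9(28.15) = -53.4850.
ε = (∂Q_x/∂P_y)(P_y/Q_x) = -53.4850 × (12.91/1759.109) ≈ -0.393.
ε < 0: complements.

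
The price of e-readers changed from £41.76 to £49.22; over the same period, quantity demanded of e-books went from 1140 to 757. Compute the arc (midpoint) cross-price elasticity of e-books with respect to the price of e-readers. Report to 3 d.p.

ΔQ_A = 757 − 1140 = -383; ΔP_B = 49.22 − 41.76 = 7.46.
Midpoints: Q̄_A = 948.5, P̄_B = 45.49.
ε = (ΔQ_A/Q̄_A)/(ΔP_B/P̄_B) = (-383/948.5)/(7.46/45.49) ≈ -2.462.

-2.462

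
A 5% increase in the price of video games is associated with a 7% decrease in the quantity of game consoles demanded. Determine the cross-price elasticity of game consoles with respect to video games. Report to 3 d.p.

ε = (%ΔQ of game consoles) / (%ΔP of video games) = (-7%) / (5%) ≈ -1.400.

-1.400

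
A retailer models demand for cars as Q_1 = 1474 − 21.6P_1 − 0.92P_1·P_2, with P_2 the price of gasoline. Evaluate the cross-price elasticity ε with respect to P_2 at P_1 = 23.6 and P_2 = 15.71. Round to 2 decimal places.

-0.55

At P_1 = 23.6 and P_2 = 15.71: Q_1 = 623.144.
∂Q_1/∂P_2 = -0.92P_1 = -0.92(23.6) = -21.7120.
ε = (∂Q_1/∂P_2)(P_2/Q_1) = -21.7120 × (15.71/623.144) ≈ -0.55.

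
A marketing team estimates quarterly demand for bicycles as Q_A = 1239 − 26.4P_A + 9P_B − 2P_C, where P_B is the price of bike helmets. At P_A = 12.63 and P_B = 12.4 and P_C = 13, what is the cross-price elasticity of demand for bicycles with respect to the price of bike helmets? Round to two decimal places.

0.11

At P_A = 12.63 and P_B = 12.4 and P_C = 13: Q_A = 991.168.
∂Q_A/∂P_B = 9.
ε = (∂Q_A/∂P_B)(P_B/Q_A) = 9 × (12.4/991.168) ≈ 0.11.
Since ε > 0, bicycles and bike helmets are substitutes.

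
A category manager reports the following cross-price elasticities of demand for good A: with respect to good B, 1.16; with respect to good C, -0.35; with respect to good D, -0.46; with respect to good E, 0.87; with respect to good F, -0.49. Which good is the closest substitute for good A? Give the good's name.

good B

Substitutes have ε > 0. Among the positive values, 1.16 (good B) is largest.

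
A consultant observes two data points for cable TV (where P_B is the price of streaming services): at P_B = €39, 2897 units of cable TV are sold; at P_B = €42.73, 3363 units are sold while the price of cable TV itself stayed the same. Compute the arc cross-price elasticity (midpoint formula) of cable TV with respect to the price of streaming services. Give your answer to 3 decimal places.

1.631

ΔQ_A = 3363 − 2897 = 466; ΔP_B = 42.73 − 39 = 3.73.
Midpoints: Q̄_A = 3130.0, P̄_B = 40.86.
ε = (ΔQ_A/Q̄_A)/(ΔP_B/P̄_B) = (466/3130.0)/(3.73/40.86) ≈ 1.631.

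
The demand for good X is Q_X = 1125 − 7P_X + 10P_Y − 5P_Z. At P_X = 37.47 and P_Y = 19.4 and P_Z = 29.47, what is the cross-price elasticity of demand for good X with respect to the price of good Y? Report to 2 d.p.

At P_X = 37.47 and P_Y = 19.4 and P_Z = 29.47: Q_X = 909.36.
∂Q_X/∂P_Y = 10.
ε = (∂Q_X/∂P_Y)(P_Y/Q_X) = 10 × (19.4/909.36) ≈ 0.21.

0.21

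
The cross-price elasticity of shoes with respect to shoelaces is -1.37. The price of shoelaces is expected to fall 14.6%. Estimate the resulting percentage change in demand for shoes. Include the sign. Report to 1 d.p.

20.0%

%ΔQ ≈ ε × %ΔP of shoelaces = -1.37 × (-14.6%) = 20.0%.
Demand for shoes rises by about 20.0%.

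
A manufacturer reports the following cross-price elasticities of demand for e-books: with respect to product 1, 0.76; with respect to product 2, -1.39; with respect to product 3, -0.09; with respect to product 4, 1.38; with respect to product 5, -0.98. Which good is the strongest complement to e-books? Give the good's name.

Complements have ε < 0. The most negative value is -1.39 (product 2).

product 2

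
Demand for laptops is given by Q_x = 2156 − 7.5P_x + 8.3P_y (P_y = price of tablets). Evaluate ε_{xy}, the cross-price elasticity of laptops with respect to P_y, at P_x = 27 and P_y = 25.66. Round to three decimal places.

At P_x = 27 and P_y = 25.66: Q_x = 2166.478.
∂Q_x/∂P_y = 8.3.
ε = (∂Q_x/∂P_y)(P_y/Q_x) = 8.3 × (25.66/2166.478) ≈ 0.098.
Since ε > 0, laptops and tablets are substitutes.

0.098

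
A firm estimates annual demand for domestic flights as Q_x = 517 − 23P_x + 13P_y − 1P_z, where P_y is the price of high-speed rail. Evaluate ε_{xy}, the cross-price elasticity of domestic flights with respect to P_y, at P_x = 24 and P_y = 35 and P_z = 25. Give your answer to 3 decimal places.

1.152

At P_x = 24 and P_y = 35 and P_z = 25: Q_x = 395.
∂Q_x/∂P_y = 13.
ε = (∂Q_x/∂P_y)(P_y/Q_x) = 13 × (35/395) ≈ 1.152.
Since ε > 0, domestic flights and high-speed rail are substitutes.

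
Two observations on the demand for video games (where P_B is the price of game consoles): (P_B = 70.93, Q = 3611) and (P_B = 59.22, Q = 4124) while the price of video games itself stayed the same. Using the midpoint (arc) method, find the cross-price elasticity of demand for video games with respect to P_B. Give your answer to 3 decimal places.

ΔQ_A = 4124 − 3611 = 513; ΔP_B = 59.22 − 70.93 = -11.71.
Midpoints: Q̄_A = 3867.5, P̄_B = 65.08.
ε = (ΔQ_A/Q̄_A)/(ΔP_B/P̄_B) = (513/3867.5)/(-11.71/65.08) ≈ -0.737.
ε < 0: video games and game consoles are complements.

-0.737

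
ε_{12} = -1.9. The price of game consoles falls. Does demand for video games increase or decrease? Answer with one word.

ε < 0 and the price of game consoles falls, so the quantity of video games moves in the opposite direction: it increases.

increase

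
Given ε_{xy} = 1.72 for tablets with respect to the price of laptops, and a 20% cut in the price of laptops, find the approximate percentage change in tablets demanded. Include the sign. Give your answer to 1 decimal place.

-34.4%

%ΔQ ≈ ε × %ΔP of laptops = 1.72 × (-20%) = -34.4%.
Demand for tablets falls by about 34.4%.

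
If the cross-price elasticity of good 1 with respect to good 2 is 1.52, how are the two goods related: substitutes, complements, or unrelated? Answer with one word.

substitutes

ε = 1.52 > 0, so a higher price of good 2 raises demand for good 1: substitutes.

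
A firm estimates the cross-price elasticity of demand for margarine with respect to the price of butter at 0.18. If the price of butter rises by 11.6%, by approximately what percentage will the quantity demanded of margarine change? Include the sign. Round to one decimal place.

%ΔQ ≈ ε × %ΔP of butter = 0.18 × (11.6%) = 2.1%.

2.1%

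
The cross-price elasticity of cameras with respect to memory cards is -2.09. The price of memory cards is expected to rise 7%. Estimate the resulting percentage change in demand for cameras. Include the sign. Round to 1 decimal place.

-14.6%

%ΔQ ≈ ε × %ΔP of memory cards = -2.09 × (7%) = -14.6%.
Demand for cameras falls by about 14.6%.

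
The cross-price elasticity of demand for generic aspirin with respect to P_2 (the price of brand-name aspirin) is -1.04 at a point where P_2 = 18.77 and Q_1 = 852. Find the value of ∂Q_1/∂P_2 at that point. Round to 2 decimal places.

ε = (∂Q_1/∂P_2)·(P_2/Q_1) ⇒ ∂Q_1/∂P_2 = ε·Q_1/P_2 = -1.04 × 852/18.77 ≈ -47.21.

-47.21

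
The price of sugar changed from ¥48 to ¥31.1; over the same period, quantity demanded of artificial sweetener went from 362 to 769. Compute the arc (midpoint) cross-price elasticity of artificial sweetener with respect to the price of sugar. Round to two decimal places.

-1.68

ΔQ_A = 769 − 362 = 407; ΔP_B = 31.1 − 48 = -16.9.
Midpoints: Q̄_A = 565.5, P̄_B = 39.55.
ε = (ΔQ_A/Q̄_A)/(ΔP_B/P̄_B) = (407/565.5)/(-16.9/39.55) ≈ -1.68.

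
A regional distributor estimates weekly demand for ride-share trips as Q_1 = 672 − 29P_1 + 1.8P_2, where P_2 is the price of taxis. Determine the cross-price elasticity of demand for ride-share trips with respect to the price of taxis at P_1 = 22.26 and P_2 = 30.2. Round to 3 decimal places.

At P_1 = 22.26 and P_2 = 30.2: Q_1 = 80.82.
∂Q_1/∂P_2 = 1.8.
ε = (∂Q_1/∂P_2)(P_2/Q_1) = 1.8 × (30.2/80.82) ≈ 0.673.
Since ε > 0, ride-share trips and taxis are substitutes.

0.673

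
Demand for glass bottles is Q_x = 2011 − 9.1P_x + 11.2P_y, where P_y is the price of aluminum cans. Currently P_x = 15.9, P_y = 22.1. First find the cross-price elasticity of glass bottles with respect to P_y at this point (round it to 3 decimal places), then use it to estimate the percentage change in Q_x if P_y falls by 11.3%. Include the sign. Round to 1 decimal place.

At P_x = 15.9, P_y = 22.1: Q_x = 2113.83.
∂Q_x/∂P_y = 11.2.
ε = (∂Q_x/∂P_y)(P_y/Q_x) = 11.2000 × 22.1/2113.83 ≈ 0.117.
%ΔQ_x ≈ ε × %ΔP_y = 0.117 × (-11.3%) = -1.3%.

-1.3%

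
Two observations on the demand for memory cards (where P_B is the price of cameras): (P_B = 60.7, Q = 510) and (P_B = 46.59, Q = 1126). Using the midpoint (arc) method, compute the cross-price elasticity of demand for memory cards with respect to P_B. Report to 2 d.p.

-2.86

ΔQ_A = 1126 − 510 = 616; ΔP_B = 46.59 − 60.7 = -14.11.
Midpoints: Q̄_A = 818.0, P̄_B = 53.65.
ε = (ΔQ_A/Q̄_A)/(ΔP_B/P̄_B) = (616/818.0)/(-14.11/53.65) ≈ -2.86.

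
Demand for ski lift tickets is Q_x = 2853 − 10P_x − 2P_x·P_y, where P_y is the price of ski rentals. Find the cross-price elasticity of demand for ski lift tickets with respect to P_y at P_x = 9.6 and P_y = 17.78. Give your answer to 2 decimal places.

At P_x = 9.6 and P_y = 17.78: Q_x = 2415.624.
∂Q_x/∂P_y = -2P_x = -2(9.6) = -19.2000.
ε = (∂Q_x/∂P_y)(P_y/Q_x) = -19.2000 × (17.78/2415.624) ≈ -0.14.
ε < 0: complements.

-0.14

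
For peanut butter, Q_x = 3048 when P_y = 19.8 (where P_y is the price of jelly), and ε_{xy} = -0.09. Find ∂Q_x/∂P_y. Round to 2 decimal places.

-13.85

ε = (∂Q_x/∂P_y)·(P_y/Q_x) ⇒ ∂Q_x/∂P_y = ε·Q_x/P_y = -0.09 × 3048/19.8 ≈ -13.85.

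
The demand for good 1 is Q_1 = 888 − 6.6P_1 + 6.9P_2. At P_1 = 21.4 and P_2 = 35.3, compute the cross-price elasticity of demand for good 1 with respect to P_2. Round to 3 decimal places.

At P_1 = 21.4 and P_2 = 35.3: Q_1 = 990.33.
∂Q_1/∂P_2 = 6.9.
ε = (∂Q_1/∂P_2)(P_2/Q_1) = 6.9 × (35.3/990.33) ≈ 0.246.
Since ε > 0, good 1 and good 2 are substitutes.

0.246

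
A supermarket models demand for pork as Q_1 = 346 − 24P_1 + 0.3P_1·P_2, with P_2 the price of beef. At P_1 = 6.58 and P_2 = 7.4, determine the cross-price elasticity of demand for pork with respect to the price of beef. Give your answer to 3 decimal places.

0.072

At P_1 = 6.58 and P_2 = 7.4: Q_1 = 202.688.
∂Q_1/∂P_2 = 0.3P_1 = 0.3(6.58) = 1.9740.
ε = (∂Q_1/∂P_2)(P_2/Q_1) = 1.9740 × (7.4/202.688) ≈ 0.072.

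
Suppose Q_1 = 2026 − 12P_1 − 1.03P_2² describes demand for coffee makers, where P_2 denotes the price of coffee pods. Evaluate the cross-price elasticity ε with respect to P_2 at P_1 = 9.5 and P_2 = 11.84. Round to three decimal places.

At P_1 = 9.5 and P_2 = 11.84: Q_1 = 1767.609.
∂Q_1/∂P_2 = -2.06P_2 = -2.06(11.84) = -24.3904.
ε = (∂Q_1/∂P_2)(P_2/Q_1) = -24.3904 × (11.84/1767.609) ≈ -0.163.
ε < 0: complements.

-0.163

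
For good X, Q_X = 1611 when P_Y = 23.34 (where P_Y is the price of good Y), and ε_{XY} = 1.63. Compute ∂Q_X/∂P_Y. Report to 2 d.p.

ε = (∂Q_X/∂P_Y)·(P_Y/Q_X) ⇒ ∂Q_X/∂P_Y = ε·Q_X/P_Y = 1.63 × 1611/23.34 ≈ 112.51.

112.51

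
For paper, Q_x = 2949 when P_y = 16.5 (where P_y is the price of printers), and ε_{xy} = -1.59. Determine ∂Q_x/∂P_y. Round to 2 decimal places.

-284.18

ε = (∂Q_x/∂P_y)·(P_y/Q_x) ⇒ ∂Q_x/∂P_y = ε·Q_x/P_y = -1.59 × 2949/16.5 ≈ -284.18.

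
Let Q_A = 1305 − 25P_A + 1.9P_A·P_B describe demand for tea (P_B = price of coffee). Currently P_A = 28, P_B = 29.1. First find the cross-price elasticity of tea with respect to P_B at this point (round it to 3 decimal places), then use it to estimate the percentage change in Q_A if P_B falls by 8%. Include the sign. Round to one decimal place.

At P_A = 28, P_B = 29.1: Q_A = 2153.12.
∂Q_A/∂P_B = 1.9P_A = 53.2000.
ε = (∂Q_A/∂P_B)(P_B/Q_A) = 53.2000 × 29.1/2153.12 ≈ 0.719.
%ΔQ_A ≈ ε × %ΔP_B = 0.719 × (-8%) = -5.8%.

-5.8%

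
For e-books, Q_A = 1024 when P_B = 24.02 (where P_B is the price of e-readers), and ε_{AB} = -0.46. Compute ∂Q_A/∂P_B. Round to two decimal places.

-19.61

ε = (∂Q_A/∂P_B)·(P_B/Q_A) ⇒ ∂Q_A/∂P_B = ε·Q_A/P_B = -0.46 × 1024/24.02 ≈ -19.61.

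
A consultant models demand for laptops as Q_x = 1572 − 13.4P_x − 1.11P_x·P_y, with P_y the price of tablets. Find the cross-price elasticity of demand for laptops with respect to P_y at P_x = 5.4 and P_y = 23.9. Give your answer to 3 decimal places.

At P_x = 5.4 and P_y = 23.9: Q_x = 1356.383.
∂Q_x/∂P_y = -1.11P_x = -1.11(5.4) = -5.9940.
ε = (∂Q_x/∂P_y)(P_y/Q_x) = -5.9940 × (23.9/1356.383) ≈ -0.106.
ε < 0: complements.

-0.106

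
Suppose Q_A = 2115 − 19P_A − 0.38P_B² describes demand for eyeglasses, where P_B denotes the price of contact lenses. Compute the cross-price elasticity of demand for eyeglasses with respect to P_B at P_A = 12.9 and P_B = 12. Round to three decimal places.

At P_A = 12.9 and P_B = 12: Q_A = 1815.18.
∂Q_A/∂P_B = -0.76P_B = -0.76(12) = -9.1200.
ε = (∂Q_A/∂P_B)(P_B/Q_A) = -9.1200 × (12/1815.18) ≈ -0.060.

-0.060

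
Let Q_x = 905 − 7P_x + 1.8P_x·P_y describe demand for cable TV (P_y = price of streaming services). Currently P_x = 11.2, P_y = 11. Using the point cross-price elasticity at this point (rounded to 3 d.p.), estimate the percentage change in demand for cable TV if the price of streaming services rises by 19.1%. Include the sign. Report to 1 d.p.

At P_x = 11.2, P_y = 11: Q_x = 1048.36.
∂Q_x/∂P_y = 1.8P_x = 20.1600.
ε = (∂Q_x/∂P_y)(P_y/Q_x) = 20.1600 × 11/1048.36 ≈ 0.212.
%ΔQ_x ≈ ε × %ΔP_y = 0.212 × (19.1%) = 4.0%.

4.0%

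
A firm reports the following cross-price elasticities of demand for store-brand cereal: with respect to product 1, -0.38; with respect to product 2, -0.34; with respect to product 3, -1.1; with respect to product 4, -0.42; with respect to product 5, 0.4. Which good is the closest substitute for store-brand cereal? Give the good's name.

Substitutes have ε > 0. Among the positive values, 0.4 (product 5) is largest.

product 5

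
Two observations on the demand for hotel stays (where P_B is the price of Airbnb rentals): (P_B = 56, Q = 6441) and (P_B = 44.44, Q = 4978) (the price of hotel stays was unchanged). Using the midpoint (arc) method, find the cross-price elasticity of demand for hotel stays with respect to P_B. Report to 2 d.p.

ΔQ_A = 4978 − 6441 = -1463; ΔP_B = 44.44 − 56 = -11.56.
Midpoints: Q̄_A = 5709.5, P̄_B = 50.22.
ε = (ΔQ_A/Q̄_A)/(ΔP_B/P̄_B) = (-1463/5709.5)/(-11.56/50.22) ≈ 1.11.

1.11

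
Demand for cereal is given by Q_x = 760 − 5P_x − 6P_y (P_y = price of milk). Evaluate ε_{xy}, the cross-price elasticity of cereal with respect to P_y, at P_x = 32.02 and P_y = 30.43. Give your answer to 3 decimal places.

At P_x = 32.02 and P_y = 30.43: Q_x = 417.32.
∂Q_x/∂P_y = -6.
ε = (∂Q_x/∂P_y)(P_y/Q_x) = -6 × (30.43/417.32) ≈ -0.438.

-0.438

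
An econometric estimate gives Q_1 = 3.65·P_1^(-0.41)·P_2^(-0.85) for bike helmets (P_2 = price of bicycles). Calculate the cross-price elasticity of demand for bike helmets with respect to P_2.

In a log-linear (constant-elasticity) demand function, the coefficient on the exponent of P_2 is the cross-price elasticity.
ε = -0.85. Negative, so bike helmets and bicycles are complements.

-0.85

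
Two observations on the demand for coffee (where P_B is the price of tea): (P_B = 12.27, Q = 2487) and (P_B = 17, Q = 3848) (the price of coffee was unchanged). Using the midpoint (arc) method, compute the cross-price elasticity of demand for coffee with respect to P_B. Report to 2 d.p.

ΔQ_A = 3848 − 2487 = 1361; ΔP_B = 17 − 12.27 = 4.73.
Midpoints: Q̄_A = 3167.5, P̄_B = 14.63.
ε = (ΔQ_A/Q̄_A)/(ΔP_B/P̄_B) = (1361/3167.5)/(4.73/14.63) ≈ 1.33.
ε > 0: coffee and tea are substitutes.

1.33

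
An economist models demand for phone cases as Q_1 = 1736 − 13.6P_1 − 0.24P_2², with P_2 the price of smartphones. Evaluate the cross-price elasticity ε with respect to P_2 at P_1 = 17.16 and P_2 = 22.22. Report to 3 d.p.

-0.171

At P_1 = 17.16 and P_2 = 22.22: Q_1 = 1384.129.
∂Q_1/∂P_2 = -0.48P_2 = -0.48(22.22) = -10.6656.
ε = (∂Q_1/∂P_2)(P_2/Q_1) = -10.6656 × (22.22/1384.129) ≈ -0.171.
ε < 0: complements.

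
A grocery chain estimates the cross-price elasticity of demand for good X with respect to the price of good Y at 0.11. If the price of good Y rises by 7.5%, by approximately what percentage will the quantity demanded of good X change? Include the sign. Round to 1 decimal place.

%ΔQ ≈ ε × %ΔP of good Y = 0.11 × (7.5%) = 0.8%.

0.8%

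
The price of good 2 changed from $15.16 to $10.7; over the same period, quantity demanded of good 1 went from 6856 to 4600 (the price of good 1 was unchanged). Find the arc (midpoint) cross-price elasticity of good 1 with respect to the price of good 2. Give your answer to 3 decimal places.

1.142

ΔQ_1 = 4600 − 6856 = -2256; ΔP_2 = 10.7 − 15.16 = -4.46.
Midpoints: Q̄_1 = 5728.0, P̄_2 = 12.93.
ε = (ΔQ_1/Q̄_1)/(ΔP_2/P̄_2) = (-2256/5728.0)/(-4.46/12.93) ≈ 1.142.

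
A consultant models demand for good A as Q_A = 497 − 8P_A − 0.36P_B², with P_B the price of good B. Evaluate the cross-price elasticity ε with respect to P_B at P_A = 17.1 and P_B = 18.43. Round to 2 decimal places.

-1.03

At P_A = 17.1 and P_B = 18.43: Q_A = 237.921.
∂Q_A/∂P_B = -0.72P_B = -0.72(18.43) = -13.2696.
ε = (∂Q_A/∂P_B)(P_B/Q_A) = -13.2696 × (18.43/237.921) ≈ -1.03.
ε < 0: complements.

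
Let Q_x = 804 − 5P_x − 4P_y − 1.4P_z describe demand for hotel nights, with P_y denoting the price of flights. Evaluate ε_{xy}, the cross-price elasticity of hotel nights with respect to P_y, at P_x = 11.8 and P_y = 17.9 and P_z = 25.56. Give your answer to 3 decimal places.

-0.112

At P_x = 11.8 and P_y = 17.9 and P_z = 25.56: Q_x = 637.616.
∂Q_x/∂P_y = -4.
ε = (∂Q_x/∂P_y)(P_y/Q_x) = -4 × (17.9/637.616) ≈ -0.112.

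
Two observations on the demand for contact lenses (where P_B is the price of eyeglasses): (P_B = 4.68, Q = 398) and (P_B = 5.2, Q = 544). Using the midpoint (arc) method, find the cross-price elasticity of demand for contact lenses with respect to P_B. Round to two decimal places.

ΔQ_A = 544 − 398 = 146; ΔP_B = 5.2 − 4.68 = 0.52.
Midpoints: Q̄_A = 471.0, P̄_B = 4.94.
ε = (ΔQ_A/Q̄_A)/(ΔP_B/P̄_B) = (146/471.0)/(0.52/4.94) ≈ 2.94.

2.94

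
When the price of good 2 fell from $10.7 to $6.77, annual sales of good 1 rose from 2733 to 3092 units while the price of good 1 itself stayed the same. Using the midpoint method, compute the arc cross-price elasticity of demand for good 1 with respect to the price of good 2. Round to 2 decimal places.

ΔQ_1 = 3092 − 2733 = 359; ΔP_2 = 6.77 − 10.7 = -3.93.
Midpoints: Q̄_1 = 2912.5, P̄_2 = 8.73.
ε = (ΔQ_1/Q̄_1)/(ΔP_2/P̄_2) = (359/2912.5)/(-3.93/8.73) ≈ -0.27.

-0.27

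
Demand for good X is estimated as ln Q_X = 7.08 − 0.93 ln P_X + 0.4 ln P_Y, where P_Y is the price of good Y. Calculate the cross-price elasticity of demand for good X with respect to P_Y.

In a log-linear (constant-elasticity) demand function, the coefficient on ln P_Y is the cross-price elasticity.
ε = 0.40. Positive, so good X and good Y are substitutes.

0.40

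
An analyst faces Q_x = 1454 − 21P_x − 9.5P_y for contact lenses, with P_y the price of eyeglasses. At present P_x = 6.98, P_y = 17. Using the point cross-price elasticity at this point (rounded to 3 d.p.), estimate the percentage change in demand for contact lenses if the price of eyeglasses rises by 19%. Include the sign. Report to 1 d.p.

-2.7%

At P_x = 6.98, P_y = 17: Q_x = 1145.92.
∂Q_x/∂P_y = -9.5.
ε = (∂Q_x/∂P_y)(P_y/Q_x) = -9.5000 × 17/1145.92 ≈ -0.141.
%ΔQ_x ≈ ε × %ΔP_y = -0.141 × (19%) = -2.7%.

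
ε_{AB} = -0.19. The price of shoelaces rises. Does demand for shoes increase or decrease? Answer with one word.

decrease

ε < 0 and the price of shoelaces rises, so the quantity of shoes moves in the opposite direction: it decreases.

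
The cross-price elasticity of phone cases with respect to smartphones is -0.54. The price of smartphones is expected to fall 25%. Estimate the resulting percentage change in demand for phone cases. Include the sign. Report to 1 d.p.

13.5%

%ΔQ ≈ ε × %ΔP of smartphones = -0.54 × (-25%) = 13.5%.
Demand for phone cases rises by about 13.5%.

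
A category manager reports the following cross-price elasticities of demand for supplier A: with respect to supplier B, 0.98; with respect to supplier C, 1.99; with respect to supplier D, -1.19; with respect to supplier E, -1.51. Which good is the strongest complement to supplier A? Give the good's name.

supplier E

Complements have ε < 0. The most negative value is -1.51 (supplier E).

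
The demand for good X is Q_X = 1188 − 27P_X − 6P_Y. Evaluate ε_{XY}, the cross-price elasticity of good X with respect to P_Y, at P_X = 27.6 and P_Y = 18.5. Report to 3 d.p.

-0.335

At P_X = 27.6 and P_Y = 18.5: Q_X = 331.8.
∂Q_X/∂P_Y = -6.
ε = (∂Q_X/∂P_Y)(P_Y/Q_X) = -6 × (18.5/331.8) ≈ -0.335.
Since ε < 0, good X and good Y are complements.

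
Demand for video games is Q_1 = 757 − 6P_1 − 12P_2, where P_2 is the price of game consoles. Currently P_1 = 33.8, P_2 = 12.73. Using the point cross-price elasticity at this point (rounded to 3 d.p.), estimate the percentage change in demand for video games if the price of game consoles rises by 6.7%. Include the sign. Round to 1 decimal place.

-2.6%

At P_1 = 33.8, P_2 = 12.73: Q_1 = 401.44.
∂Q_1/∂P_2 = -12.
ε = (∂Q_1/∂P_2)(P_2/Q_1) = -12.0000 × 12.73/401.44 ≈ -0.381.
%ΔQ_1 ≈ ε × %ΔP_2 = -0.381 × (6.7%) = -2.6%.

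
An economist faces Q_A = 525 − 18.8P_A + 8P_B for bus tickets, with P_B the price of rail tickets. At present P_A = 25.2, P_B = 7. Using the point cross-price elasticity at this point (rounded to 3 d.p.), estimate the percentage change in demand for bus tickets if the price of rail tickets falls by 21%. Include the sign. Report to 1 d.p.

At P_A = 25.2, P_B = 7: Q_A = 107.24.
∂Q_A/∂P_B = 8.
ε = (∂Q_A/∂P_B)(P_B/Q_A) = 8.0000 × 7/107.24 ≈ 0.522.
%ΔQ_A ≈ ε × %ΔP_B = 0.522 × (-21%) = -11.0%.

-11.0%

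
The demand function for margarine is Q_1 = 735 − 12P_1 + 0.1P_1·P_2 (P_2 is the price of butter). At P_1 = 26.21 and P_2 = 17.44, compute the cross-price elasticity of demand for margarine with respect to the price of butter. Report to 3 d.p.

0.098

At P_1 = 26.21 and P_2 = 17.44: Q_1 = 466.190.
∂Q_1/∂P_2 = 0.1P_1 = 0.1(26.21) = 2.6210.
ε = (∂Q_1/∂P_2)(P_2/Q_1) = 2.6210 × (17.44/466.190) ≈ 0.098.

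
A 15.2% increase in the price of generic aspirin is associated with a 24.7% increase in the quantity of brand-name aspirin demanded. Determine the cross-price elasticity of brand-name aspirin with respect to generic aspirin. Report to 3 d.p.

ε = (%ΔQ of brand-name aspirin) / (%ΔP of generic aspirin) = (24.7%) / (15.2%) ≈ 1.625.

1.625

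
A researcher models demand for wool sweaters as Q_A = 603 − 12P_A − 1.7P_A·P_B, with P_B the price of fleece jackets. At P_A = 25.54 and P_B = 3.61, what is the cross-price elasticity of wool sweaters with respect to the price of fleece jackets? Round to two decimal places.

-1.12

At P_A = 25.54 and P_B = 3.61: Q_A = 139.781.
∂Q_A/∂P_B = -1.7P_A = -1.7(25.54) = -43.4180.
ε = (∂Q_A/∂P_B)(P_B/Q_A) = -43.4180 × (3.61/139.781) ≈ -1.12.
ε < 0: complements.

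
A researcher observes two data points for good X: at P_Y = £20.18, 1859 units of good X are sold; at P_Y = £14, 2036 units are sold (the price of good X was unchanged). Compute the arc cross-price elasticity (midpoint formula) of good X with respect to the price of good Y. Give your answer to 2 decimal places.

-0.25

ΔQ_X = 2036 − 1859 = 177; ΔP_Y = 14 − 20.18 = -6.18.
Midpoints: Q̄_X = 1947.5, P̄_Y = 17.09.
ε = (ΔQ_X/Q̄_X)/(ΔP_Y/P̄_Y) = (177/1947.5)/(-6.18/17.09) ≈ -0.25.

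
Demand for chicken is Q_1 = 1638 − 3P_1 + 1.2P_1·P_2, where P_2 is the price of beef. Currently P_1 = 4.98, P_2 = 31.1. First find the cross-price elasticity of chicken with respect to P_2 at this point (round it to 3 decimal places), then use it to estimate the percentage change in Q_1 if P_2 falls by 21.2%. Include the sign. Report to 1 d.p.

At P_1 = 4.98, P_2 = 31.1: Q_1 = 1808.914.
∂Q_1/∂P_2 = 1.2P_1 = 5.9760.
ε = (∂Q_1/∂P_2)(P_2/Q_1) = 5.9760 × 31.1/1808.914 ≈ 0.103.
%ΔQ_1 ≈ ε × %ΔP_2 = 0.103 × (-21.2%) = -2.2%.

-2.2%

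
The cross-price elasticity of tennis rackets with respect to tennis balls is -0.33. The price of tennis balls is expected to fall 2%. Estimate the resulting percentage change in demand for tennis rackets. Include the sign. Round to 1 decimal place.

0.7%

%ΔQ ≈ ε × %ΔP of tennis balls = -0.33 × (-2%) = 0.7%.
Demand for tennis rackets rises by about 0.7%.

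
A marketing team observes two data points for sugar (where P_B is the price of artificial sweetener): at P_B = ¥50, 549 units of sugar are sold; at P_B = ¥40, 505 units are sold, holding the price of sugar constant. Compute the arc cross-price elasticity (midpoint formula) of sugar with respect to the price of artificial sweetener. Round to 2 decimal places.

ΔQ_A = 505 − 549 = -44; ΔP_B = 40 − 50 = -10.
Midpoints: Q̄_A = 527.0, P̄_B = 45.00.
ε = (ΔQ_A/Q̄_A)/(ΔP_B/P̄_B) = (-44/527.0)/(-10/45.00) ≈ 0.38.
ε > 0: sugar and artificial sweetener are substitutes.

0.38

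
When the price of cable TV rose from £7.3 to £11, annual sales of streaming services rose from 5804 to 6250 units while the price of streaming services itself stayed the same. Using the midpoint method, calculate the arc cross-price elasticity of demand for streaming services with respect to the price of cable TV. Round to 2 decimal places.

ΔQ_A = 6250 − 5804 = 446; ΔP_B = 11 − 7.3 = 3.7.
Midpoints: Q̄_A = 6027.0, P̄_B = 9.15.
ε = (ΔQ_A/Q̄_A)/(ΔP_B/P̄_B) = (446/6027.0)/(3.7/9.15) ≈ 0.18.
ε > 0: streaming services and cable TV are substitutes.

0.18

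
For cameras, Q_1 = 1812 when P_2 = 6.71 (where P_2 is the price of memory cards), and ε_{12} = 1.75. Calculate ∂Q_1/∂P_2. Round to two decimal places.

472.58

ε = (∂Q_1/∂P_2)·(P_2/Q_1) ⇒ ∂Q_1/∂P_2 = ε·Q_1/P_2 = 1.75 × 1812/6.71 ≈ 472.58.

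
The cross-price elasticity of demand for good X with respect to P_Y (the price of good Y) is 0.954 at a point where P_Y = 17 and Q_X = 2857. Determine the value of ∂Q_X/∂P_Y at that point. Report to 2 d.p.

ε = (∂Q_X/∂P_Y)·(P_Y/Q_X) ⇒ ∂Q_X/∂P_Y = ε·Q_X/P_Y = 0.954 × 2857/17 ≈ 160.33.

160.33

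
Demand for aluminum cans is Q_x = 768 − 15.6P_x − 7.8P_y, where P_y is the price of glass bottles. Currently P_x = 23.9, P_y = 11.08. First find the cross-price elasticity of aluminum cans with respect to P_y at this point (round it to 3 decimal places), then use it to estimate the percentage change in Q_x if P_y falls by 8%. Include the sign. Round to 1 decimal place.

2.2%

At P_x = 23.9, P_y = 11.08: Q_x = 308.736.
∂Q_x/∂P_y = -7.8.
ε = (∂Q_x/∂P_y)(P_y/Q_x) = -7.8000 × 11.08/308.736 ≈ -0.280.
%ΔQ_x ≈ ε × %ΔP_y = -0.280 × (-8%) = 2.2%.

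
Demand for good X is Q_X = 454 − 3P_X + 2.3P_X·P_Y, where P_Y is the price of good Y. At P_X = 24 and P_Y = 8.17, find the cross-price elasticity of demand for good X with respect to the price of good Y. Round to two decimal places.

At P_X = 24 and P_Y = 8.17: Q_X = 832.984.
∂Q_X/∂P_Y = 2.3P_X = 2.3(24) = 55.2000.
ε = (∂Q_X/∂P_Y)(P_Y/Q_X) = 55.2000 × (8.17/832.984) ≈ 0.54.

0.54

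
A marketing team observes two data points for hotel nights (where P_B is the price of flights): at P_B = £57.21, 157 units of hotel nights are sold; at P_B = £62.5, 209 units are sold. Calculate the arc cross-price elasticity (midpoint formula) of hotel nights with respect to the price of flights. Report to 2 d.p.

ΔQ_A = 209 − 157 = 52; ΔP_B = 62.5 − 57.21 = 5.29.
Midpoints: Q̄_A = 183.0, P̄_B = 59.86.
ε = (ΔQ_A/Q̄_A)/(ΔP_B/P̄_B) = (52/183.0)/(5.29/59.86) ≈ 3.22.
ε > 0: hotel nights and flights are substitutes.

3.22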